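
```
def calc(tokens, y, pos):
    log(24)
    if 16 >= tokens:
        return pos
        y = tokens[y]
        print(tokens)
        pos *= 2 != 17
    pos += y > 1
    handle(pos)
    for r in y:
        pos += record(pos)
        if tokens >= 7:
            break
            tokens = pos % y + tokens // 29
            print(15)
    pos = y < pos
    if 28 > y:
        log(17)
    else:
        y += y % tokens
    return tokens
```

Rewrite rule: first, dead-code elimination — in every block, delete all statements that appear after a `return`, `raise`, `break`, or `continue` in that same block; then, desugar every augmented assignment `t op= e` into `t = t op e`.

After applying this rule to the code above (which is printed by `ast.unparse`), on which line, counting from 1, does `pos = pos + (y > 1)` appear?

Transformed code:
def calc(tokens, y, pos):
    log(24)
    if 16 >= tokens:
        return pos
    pos = pos + (y > 1)
    handle(pos)
    for r in y:
        pos = pos + record(pos)
        if tokens >= 7:
            break
    pos = y < pos
    if 28 > y:
        log(17)
    else:
        y = y + y % tokens
    return tokens

5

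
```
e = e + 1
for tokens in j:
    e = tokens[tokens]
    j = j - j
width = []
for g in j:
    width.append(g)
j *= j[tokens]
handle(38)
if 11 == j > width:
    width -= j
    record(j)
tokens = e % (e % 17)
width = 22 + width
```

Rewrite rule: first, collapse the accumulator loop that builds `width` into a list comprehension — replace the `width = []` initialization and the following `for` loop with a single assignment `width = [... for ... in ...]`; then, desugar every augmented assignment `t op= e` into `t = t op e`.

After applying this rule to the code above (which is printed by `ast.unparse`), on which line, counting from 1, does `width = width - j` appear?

Transformed code:
e = e + 1
for tokens in j:
    e = tokens[tokens]
    j = j - j
width = [g for g in j]
j = j * j[tokens]
handle(38)
if 11 == j > width:
    width = width - j
    record(j)
tokens = e % (e % 17)
width = 22 + width

9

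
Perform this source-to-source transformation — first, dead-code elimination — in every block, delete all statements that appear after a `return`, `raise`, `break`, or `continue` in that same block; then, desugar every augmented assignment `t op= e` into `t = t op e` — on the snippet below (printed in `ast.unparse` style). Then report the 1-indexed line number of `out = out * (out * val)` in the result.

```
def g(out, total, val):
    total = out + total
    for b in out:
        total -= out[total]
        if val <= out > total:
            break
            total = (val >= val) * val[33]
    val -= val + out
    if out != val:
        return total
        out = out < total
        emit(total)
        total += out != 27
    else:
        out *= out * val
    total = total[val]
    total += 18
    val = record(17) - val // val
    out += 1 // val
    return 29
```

11

Transformed code:
def g(out, total, val):
    total = out + total
    for b in out:
        total = total - out[total]
        if val <= out > total:
            break
    val = val - (val + out)
    if out != val:
        return total
    else:
        out = out * (out * val)
    total = total[val]
    total = total + 18
    val = record(17) - val // val
    out = out + 1 // val
    return 29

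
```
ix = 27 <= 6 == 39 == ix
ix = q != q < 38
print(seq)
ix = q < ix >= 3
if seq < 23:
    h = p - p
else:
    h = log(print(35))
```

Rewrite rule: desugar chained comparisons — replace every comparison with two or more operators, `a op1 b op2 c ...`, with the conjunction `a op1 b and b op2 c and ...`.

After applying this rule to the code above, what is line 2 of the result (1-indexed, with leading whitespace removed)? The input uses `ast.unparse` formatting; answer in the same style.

ix = q != q and q < 38

Transformed code:
ix = 27 <= 6 and 6 == 39 and (39 == ix)
ix = q != q and q < 38
print(seq)
ix = q < ix and ix >= 3
if seq < 23:
    h = p - p
else:
    h = log(print(35))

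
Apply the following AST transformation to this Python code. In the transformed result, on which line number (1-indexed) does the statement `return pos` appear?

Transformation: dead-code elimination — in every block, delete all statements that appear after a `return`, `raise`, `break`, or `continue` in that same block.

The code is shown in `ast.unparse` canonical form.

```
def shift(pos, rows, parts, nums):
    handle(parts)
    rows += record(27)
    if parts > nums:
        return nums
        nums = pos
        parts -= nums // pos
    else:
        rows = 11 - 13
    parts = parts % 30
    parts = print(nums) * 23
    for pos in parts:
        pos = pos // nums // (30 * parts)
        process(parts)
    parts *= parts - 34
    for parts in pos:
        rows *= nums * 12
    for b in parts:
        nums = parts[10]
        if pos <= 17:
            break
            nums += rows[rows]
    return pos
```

Transformed code:
def shift(pos, rows, parts, nums):
    handle(parts)
    rows += record(27)
    if parts > nums:
        return nums
    else:
        rows = 11 - 13
    parts = parts % 30
    parts = print(nums) * 23
    for pos in parts:
        pos = pos // nums // (30 * parts)
        process(parts)
    parts *= parts - 34
    for parts in pos:
        rows *= nums * 12
    for b in parts:
        nums = parts[10]
        if pos <= 17:
            break
    return pos

20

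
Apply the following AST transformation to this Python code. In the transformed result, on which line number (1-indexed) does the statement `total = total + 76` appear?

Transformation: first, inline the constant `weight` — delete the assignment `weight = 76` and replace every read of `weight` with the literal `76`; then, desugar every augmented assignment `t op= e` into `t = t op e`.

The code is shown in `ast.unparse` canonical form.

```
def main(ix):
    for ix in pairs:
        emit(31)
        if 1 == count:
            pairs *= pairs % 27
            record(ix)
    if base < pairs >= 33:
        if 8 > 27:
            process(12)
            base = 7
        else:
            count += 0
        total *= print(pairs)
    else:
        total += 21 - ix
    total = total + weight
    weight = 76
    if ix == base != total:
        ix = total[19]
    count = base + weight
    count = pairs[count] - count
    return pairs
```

16

Transformed code:
def main(ix):
    for ix in pairs:
        emit(31)
        if 1 == count:
            pairs = pairs * (pairs % 27)
            record(ix)
    if base < pairs >= 33:
        if 8 > 27:
            process(12)
            base = 7
        else:
            count = count + 0
        total = total * print(pairs)
    else:
        total = total + (21 - ix)
    total = total + 76
    if ix == base != total:
        ix = total[19]
    count = base + 76
    count = pairs[count] - count
    return pairs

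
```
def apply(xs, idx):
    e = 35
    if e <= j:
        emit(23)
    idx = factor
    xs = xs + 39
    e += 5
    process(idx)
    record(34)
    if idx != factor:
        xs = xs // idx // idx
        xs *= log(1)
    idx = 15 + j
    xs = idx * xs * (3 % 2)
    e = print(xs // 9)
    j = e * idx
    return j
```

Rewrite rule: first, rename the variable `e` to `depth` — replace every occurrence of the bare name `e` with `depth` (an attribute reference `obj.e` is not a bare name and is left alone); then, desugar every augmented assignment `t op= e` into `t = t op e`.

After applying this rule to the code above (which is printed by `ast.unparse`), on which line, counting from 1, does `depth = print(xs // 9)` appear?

Transformed code:
def apply(xs, idx):
    depth = 35
    if depth <= j:
        emit(23)
    idx = factor
    xs = xs + 39
    depth = depth + 5
    process(idx)
    record(34)
    if idx != factor:
        xs = xs // idx // idx
        xs = xs * log(1)
    idx = 15 + j
    xs = idx * xs * (3 % 2)
    depth = print(xs // 9)
    j = depth * idx
    return j

15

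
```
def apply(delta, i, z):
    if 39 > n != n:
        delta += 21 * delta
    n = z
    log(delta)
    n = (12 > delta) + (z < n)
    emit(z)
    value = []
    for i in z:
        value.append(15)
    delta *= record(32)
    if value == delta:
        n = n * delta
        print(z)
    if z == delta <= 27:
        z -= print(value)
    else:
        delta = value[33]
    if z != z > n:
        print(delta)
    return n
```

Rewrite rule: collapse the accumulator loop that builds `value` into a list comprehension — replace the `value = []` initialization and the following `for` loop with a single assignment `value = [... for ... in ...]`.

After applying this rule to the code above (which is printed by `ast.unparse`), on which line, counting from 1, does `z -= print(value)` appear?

Transformed code:
def apply(delta, i, z):
    if 39 > n != n:
        delta += 21 * delta
    n = z
    log(delta)
    n = (12 > delta) + (z < n)
    emit(z)
    value = [15 for i in z]
    delta *= record(32)
    if value == delta:
        n = n * delta
        print(z)
    if z == delta <= 27:
        z -= print(value)
    else:
        delta = value[33]
    if z != z > n:
        print(delta)
    return n

14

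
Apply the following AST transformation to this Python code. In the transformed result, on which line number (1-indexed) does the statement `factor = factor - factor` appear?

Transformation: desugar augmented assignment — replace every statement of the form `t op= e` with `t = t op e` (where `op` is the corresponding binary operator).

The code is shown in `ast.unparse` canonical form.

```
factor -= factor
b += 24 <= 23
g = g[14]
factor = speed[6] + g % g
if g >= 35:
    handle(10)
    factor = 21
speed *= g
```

Transformed code:
factor = factor - factor
b = b + (24 <= 23)
g = g[14]
factor = speed[6] + g % g
if g >= 35:
    handle(10)
    factor = 21
speed = speed * g

1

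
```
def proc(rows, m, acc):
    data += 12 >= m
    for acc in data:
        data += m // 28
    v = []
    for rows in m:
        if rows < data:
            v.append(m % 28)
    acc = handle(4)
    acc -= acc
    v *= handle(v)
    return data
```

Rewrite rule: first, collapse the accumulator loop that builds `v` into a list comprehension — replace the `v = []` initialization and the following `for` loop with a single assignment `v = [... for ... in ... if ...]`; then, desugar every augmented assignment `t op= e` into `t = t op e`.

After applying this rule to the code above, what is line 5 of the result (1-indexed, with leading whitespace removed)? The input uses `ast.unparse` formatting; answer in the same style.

Transformed code:
def proc(rows, m, acc):
    data = data + (12 >= m)
    for acc in data:
        data = data + m // 28
    v = [m % 28 for rows in m if rows < data]
    acc = handle(4)
    acc = acc - acc
    v = v * handle(v)
    return data

v = [m % 28 for rows in m if rows < data]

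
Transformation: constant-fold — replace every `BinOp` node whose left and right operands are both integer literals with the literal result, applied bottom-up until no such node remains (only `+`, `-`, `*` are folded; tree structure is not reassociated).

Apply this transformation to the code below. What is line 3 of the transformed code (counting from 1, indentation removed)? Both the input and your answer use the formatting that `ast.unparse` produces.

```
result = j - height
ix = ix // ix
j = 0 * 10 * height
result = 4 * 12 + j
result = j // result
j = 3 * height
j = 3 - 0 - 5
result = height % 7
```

j = 0 * height

Transformed code:
result = j - height
ix = ix // ix
j = 0 * height
result = 48 + j
result = j // result
j = 3 * height
j = -2
result = height % 7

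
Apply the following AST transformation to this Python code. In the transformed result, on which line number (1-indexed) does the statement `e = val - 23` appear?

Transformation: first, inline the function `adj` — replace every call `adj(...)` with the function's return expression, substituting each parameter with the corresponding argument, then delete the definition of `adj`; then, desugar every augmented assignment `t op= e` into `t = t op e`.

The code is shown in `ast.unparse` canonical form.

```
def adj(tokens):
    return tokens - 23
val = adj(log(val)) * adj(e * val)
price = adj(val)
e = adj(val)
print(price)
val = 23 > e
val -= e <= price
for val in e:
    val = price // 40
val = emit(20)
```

3

Transformed code:
val = (log(val) - 23) * (e * val - 23)
price = val - 23
e = val - 23
print(price)
val = 23 > e
val = val - (e <= price)
for val in e:
    val = price // 40
val = emit(20)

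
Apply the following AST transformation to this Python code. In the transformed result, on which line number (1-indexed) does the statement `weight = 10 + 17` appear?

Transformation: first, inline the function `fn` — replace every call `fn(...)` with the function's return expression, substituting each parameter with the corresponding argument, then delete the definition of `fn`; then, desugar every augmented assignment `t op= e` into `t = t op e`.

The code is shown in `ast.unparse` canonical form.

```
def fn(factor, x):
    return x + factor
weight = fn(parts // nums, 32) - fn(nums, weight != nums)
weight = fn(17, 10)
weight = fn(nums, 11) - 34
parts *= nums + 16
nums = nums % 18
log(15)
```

2

Transformed code:
weight = 32 + parts // nums - ((weight != nums) + nums)
weight = 10 + 17
weight = 11 + nums - 34
parts = parts * (nums + 16)
nums = nums % 18
log(15)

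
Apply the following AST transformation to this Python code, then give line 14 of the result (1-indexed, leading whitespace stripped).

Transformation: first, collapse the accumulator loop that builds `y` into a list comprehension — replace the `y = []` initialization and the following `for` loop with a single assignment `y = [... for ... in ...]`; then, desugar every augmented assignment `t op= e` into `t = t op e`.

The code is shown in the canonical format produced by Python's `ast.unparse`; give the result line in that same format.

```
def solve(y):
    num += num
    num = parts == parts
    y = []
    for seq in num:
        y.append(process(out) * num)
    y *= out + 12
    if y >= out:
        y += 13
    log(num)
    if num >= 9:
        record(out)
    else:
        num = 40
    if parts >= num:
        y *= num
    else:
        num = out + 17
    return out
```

y = y * num

Transformed code:
def solve(y):
    num = num + num
    num = parts == parts
    y = [process(out) * num for seq in num]
    y = y * (out + 12)
    if y >= out:
        y = y + 13
    log(num)
    if num >= 9:
        record(out)
    else:
        num = 40
    if parts >= num:
        y = y * num
    else:
        num = out + 17
    return out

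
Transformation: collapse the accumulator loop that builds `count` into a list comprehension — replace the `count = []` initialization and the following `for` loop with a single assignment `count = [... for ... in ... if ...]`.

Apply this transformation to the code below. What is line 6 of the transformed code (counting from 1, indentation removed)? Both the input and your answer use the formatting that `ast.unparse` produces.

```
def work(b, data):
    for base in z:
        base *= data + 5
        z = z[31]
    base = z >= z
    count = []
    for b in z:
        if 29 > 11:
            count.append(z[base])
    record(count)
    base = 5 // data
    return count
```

Transformed code:
def work(b, data):
    for base in z:
        base *= data + 5
        z = z[31]
    base = z >= z
    count = [z[base] for b in z if 29 > 11]
    record(count)
    base = 5 // data
    return count

count = [z[base] for b in z if 29 > 11]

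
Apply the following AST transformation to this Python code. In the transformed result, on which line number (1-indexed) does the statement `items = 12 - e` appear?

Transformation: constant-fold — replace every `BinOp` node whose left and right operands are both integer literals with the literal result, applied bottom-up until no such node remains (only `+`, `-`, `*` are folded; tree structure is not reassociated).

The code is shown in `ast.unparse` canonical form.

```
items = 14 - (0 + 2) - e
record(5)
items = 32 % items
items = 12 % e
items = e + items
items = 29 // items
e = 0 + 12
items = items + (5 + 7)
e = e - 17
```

Transformed code:
items = 12 - e
record(5)
items = 32 % items
items = 12 % e
items = e + items
items = 29 // items
e = 12
items = items + 12
e = e - 17

1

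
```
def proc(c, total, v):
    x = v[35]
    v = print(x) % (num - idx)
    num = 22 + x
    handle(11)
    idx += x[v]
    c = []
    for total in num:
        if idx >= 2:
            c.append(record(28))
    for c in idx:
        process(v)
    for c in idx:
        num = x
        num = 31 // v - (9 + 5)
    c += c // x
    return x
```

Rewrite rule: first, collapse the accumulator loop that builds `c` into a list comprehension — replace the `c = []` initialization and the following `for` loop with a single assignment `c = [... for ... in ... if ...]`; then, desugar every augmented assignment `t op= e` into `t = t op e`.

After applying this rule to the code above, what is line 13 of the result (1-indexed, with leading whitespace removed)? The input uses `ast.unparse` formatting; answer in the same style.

c = c + c // x

Transformed code:
def proc(c, total, v):
    x = v[35]
    v = print(x) % (num - idx)
    num = 22 + x
    handle(11)
    idx = idx + x[v]
    c = [record(28) for total in num if idx >= 2]
    for c in idx:
        process(v)
    for c in idx:
        num = x
        num = 31 // v - (9 + 5)
    c = c + c // x
    return x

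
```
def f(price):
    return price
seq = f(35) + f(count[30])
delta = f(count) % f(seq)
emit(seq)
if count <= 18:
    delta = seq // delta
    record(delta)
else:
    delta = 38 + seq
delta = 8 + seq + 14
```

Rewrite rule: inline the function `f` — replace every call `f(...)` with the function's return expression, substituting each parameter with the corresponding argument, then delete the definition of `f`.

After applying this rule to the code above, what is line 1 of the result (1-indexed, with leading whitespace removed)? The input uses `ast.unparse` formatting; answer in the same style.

Transformed code:
seq = 35 + count[30]
delta = count % seq
emit(seq)
if count <= 18:
    delta = seq // delta
    record(delta)
else:
    delta = 38 + seq
delta = 8 + seq + 14

seq = 35 + count[30]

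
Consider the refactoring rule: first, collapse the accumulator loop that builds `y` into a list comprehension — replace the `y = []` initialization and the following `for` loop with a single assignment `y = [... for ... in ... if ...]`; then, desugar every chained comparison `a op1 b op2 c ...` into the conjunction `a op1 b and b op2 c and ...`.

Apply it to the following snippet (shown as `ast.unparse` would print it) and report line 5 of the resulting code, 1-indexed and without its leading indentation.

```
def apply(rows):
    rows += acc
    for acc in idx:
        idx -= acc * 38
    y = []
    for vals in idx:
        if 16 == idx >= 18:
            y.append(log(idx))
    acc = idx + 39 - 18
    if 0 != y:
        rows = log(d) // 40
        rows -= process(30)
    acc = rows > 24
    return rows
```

Transformed code:
def apply(rows):
    rows += acc
    for acc in idx:
        idx -= acc * 38
    y = [log(idx) for vals in idx if 16 == idx and idx >= 18]
    acc = idx + 39 - 18
    if 0 != y:
        rows = log(d) // 40
        rows -= process(30)
    acc = rows > 24
    return rows

y = [log(idx) for vals in idx if 16 == idx and idx >= 18]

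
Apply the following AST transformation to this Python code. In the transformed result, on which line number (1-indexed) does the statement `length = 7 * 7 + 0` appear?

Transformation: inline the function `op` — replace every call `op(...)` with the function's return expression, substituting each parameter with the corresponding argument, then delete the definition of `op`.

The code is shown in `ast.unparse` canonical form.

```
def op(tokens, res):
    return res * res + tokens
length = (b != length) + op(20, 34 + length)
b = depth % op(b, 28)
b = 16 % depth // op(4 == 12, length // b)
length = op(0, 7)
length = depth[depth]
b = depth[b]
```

4

Transformed code:
length = (b != length) + ((34 + length) * (34 + length) + 20)
b = depth % (28 * 28 + b)
b = 16 % depth // (length // b * (length // b) + (4 == 12))
length = 7 * 7 + 0
length = depth[depth]
b = depth[b]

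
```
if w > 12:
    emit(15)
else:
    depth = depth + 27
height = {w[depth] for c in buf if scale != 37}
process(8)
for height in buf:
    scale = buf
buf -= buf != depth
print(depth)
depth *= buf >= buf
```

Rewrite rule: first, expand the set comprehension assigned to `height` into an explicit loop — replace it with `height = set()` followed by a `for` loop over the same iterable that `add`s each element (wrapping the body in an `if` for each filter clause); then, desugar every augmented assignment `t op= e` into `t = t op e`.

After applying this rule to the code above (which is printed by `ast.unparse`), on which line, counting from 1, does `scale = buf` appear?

Transformed code:
if w > 12:
    emit(15)
else:
    depth = depth + 27
height = set()
for c in buf:
    if scale != 37:
        height.add(w[depth])
process(8)
for height in buf:
    scale = buf
buf = buf - (buf != depth)
print(depth)
depth = depth * (buf >= buf)

11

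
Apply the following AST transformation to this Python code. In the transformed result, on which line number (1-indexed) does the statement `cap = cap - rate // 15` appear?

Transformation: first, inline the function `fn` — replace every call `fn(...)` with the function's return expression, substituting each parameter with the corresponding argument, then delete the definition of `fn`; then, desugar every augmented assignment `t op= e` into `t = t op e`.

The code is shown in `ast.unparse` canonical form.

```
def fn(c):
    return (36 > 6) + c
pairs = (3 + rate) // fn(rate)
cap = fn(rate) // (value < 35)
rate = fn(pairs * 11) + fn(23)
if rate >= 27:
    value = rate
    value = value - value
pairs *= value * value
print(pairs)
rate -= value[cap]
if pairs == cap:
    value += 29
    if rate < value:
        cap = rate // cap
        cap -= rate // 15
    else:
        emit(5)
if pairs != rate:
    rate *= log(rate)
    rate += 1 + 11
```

14

Transformed code:
pairs = (3 + rate) // ((36 > 6) + rate)
cap = ((36 > 6) + rate) // (value < 35)
rate = (36 > 6) + pairs * 11 + ((36 > 6) + 23)
if rate >= 27:
    value = rate
    value = value - value
pairs = pairs * (value * value)
print(pairs)
rate = rate - value[cap]
if pairs == cap:
    value = value + 29
    if rate < value:
        cap = rate // cap
        cap = cap - rate // 15
    else:
        emit(5)
if pairs != rate:
    rate = rate * log(rate)
    rate = rate + (1 + 11)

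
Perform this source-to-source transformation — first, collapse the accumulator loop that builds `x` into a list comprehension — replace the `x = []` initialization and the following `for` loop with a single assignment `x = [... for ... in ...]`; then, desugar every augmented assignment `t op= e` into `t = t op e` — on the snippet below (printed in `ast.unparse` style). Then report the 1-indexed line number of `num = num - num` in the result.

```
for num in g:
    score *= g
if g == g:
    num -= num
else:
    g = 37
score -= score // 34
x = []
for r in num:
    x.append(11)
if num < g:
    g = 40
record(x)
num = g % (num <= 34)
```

Transformed code:
for num in g:
    score = score * g
if g == g:
    num = num - num
else:
    g = 37
score = score - score // 34
x = [11 for r in num]
if num < g:
    g = 40
record(x)
num = g % (num <= 34)

4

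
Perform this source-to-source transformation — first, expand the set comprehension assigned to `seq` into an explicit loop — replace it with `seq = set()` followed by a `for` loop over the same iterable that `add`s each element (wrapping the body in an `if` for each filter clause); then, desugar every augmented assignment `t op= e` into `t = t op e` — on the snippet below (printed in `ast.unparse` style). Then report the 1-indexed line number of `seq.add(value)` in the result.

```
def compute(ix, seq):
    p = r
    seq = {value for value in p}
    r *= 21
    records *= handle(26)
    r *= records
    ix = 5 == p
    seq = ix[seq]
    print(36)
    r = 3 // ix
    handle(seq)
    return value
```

Transformed code:
def compute(ix, seq):
    p = r
    seq = set()
    for value in p:
        seq.add(value)
    r = r * 21
    records = records * handle(26)
    r = r * records
    ix = 5 == p
    seq = ix[seq]
    print(36)
    r = 3 // ix
    handle(seq)
    return value

5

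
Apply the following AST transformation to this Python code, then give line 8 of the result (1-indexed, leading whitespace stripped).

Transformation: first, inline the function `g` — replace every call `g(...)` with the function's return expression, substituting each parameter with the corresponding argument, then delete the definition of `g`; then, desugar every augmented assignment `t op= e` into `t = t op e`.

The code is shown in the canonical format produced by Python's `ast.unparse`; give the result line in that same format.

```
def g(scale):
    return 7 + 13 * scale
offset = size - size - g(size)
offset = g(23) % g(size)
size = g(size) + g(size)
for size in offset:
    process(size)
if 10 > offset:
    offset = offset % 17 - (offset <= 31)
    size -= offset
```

size = size - offset

Transformed code:
offset = size - size - (7 + 13 * size)
offset = (7 + 13 * 23) % (7 + 13 * size)
size = 7 + 13 * size + (7 + 13 * size)
for size in offset:
    process(size)
if 10 > offset:
    offset = offset % 17 - (offset <= 31)
    size = size - offset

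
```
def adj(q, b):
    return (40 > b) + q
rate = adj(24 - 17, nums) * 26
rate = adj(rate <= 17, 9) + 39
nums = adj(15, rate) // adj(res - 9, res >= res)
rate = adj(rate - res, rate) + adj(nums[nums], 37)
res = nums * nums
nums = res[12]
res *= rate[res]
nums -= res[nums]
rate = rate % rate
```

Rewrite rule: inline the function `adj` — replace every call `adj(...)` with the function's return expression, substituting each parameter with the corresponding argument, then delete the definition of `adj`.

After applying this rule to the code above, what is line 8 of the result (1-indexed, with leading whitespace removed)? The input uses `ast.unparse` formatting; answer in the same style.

Transformed code:
rate = ((40 > nums) + (24 - 17)) * 26
rate = (40 > 9) + (rate <= 17) + 39
nums = ((40 > rate) + 15) // ((40 > (res >= res)) + (res - 9))
rate = (40 > rate) + (rate - res) + ((40 > 37) + nums[nums])
res = nums * nums
nums = res[12]
res *= rate[res]
nums -= res[nums]
rate = rate % rate

nums -= res[nums]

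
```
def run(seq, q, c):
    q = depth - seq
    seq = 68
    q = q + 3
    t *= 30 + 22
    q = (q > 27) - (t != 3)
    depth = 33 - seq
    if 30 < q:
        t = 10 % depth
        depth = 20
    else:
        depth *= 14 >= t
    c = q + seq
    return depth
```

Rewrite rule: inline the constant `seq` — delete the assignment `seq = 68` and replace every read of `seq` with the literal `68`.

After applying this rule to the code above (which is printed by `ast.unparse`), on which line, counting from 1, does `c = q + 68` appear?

Transformed code:
def run(seq, q, c):
    q = depth - 68
    q = q + 3
    t *= 30 + 22
    q = (q > 27) - (t != 3)
    depth = 33 - 68
    if 30 < q:
        t = 10 % depth
        depth = 20
    else:
        depth *= 14 >= t
    c = q + 68
    return depth

12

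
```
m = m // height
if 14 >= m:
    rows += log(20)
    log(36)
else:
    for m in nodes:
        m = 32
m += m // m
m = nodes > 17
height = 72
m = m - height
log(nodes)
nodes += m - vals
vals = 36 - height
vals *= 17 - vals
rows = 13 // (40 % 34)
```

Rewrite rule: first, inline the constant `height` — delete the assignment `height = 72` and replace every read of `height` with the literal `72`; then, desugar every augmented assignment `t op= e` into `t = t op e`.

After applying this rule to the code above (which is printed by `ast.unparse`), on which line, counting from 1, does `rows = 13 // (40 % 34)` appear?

Transformed code:
m = m // 72
if 14 >= m:
    rows = rows + log(20)
    log(36)
else:
    for m in nodes:
        m = 32
m = m + m // m
m = nodes > 17
m = m - 72
log(nodes)
nodes = nodes + (m - vals)
vals = 36 - 72
vals = vals * (17 - vals)
rows = 13 // (40 % 34)

15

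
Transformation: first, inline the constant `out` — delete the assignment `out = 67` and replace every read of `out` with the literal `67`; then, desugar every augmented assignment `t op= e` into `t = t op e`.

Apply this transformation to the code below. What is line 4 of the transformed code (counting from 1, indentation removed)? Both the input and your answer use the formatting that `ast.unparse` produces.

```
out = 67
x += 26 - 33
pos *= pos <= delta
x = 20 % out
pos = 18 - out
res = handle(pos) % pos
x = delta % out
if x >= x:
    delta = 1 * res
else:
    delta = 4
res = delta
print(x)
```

pos = 18 - 67

Transformed code:
x = x + (26 - 33)
pos = pos * (pos <= delta)
x = 20 % 67
pos = 18 - 67
res = handle(pos) % pos
x = delta % 67
if x >= x:
    delta = 1 * res
else:
    delta = 4
res = delta
print(x)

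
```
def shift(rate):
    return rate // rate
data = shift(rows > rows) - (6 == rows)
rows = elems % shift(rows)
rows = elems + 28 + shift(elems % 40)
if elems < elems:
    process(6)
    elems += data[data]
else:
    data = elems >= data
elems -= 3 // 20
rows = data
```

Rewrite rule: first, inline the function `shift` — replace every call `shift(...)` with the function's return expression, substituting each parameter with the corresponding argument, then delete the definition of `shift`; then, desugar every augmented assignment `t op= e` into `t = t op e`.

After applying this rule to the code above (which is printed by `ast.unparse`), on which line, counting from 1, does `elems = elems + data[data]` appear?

6

Transformed code:
data = (rows > rows) // (rows > rows) - (6 == rows)
rows = elems % (rows // rows)
rows = elems + 28 + elems % 40 // (elems % 40)
if elems < elems:
    process(6)
    elems = elems + data[data]
else:
    data = elems >= data
elems = elems - 3 // 20
rows = data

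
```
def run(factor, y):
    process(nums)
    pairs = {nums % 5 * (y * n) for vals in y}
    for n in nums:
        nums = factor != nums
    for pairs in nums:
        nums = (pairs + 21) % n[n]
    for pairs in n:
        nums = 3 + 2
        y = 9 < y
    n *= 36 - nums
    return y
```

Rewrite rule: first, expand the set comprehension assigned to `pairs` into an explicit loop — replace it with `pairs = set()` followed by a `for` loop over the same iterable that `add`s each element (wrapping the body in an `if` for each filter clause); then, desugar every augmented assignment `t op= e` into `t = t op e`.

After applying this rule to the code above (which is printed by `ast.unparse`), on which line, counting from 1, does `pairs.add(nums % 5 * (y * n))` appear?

5

Transformed code:
def run(factor, y):
    process(nums)
    pairs = set()
    for vals in y:
        pairs.add(nums % 5 * (y * n))
    for n in nums:
        nums = factor != nums
    for pairs in nums:
        nums = (pairs + 21) % n[n]
    for pairs in n:
        nums = 3 + 2
        y = 9 < y
    n = n * (36 - nums)
    return y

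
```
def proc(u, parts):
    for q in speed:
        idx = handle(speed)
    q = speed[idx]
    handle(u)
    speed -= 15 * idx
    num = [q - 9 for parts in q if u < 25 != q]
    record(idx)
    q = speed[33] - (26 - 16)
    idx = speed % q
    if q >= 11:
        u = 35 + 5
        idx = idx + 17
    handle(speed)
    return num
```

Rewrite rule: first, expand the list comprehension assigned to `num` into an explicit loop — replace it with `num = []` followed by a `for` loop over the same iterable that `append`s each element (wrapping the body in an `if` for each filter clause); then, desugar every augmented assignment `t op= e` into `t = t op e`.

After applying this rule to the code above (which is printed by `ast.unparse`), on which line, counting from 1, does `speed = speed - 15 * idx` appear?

Transformed code:
def proc(u, parts):
    for q in speed:
        idx = handle(speed)
    q = speed[idx]
    handle(u)
    speed = speed - 15 * idx
    num = []
    for parts in q:
        if u < 25 != q:
            num.append(q - 9)
    record(idx)
    q = speed[33] - (26 - 16)
    idx = speed % q
    if q >= 11:
        u = 35 + 5
        idx = idx + 17
    handle(speed)
    return num

6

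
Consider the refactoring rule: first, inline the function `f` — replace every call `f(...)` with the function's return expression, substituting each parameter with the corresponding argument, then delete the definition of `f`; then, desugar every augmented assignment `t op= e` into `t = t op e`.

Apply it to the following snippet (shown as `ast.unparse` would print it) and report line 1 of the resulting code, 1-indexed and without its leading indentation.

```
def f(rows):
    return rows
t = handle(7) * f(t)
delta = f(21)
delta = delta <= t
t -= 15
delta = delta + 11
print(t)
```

t = handle(7) * t

Transformed code:
t = handle(7) * t
delta = 21
delta = delta <= t
t = t - 15
delta = delta + 11
print(t)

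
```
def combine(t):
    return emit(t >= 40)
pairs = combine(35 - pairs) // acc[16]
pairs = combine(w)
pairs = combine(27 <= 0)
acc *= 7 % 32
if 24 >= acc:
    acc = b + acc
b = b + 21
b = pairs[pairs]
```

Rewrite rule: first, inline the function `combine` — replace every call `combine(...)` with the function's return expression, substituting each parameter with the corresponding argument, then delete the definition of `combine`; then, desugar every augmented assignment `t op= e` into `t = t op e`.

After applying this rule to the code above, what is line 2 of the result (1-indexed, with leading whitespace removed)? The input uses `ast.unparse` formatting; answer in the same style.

Transformed code:
pairs = emit(35 - pairs >= 40) // acc[16]
pairs = emit(w >= 40)
pairs = emit((27 <= 0) >= 40)
acc = acc * (7 % 32)
if 24 >= acc:
    acc = b + acc
b = b + 21
b = pairs[pairs]

pairs = emit(w >= 40)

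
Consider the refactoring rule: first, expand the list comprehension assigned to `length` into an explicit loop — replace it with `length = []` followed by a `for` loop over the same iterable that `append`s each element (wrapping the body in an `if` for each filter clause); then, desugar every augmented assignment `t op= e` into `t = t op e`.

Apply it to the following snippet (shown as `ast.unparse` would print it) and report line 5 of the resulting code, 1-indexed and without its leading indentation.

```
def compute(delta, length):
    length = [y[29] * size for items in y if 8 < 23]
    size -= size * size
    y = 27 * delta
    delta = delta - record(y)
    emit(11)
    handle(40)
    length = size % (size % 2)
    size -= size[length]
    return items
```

length.append(y[29] * size)

Transformed code:
def compute(delta, length):
    length = []
    for items in y:
        if 8 < 23:
            length.append(y[29] * size)
    size = size - size * size
    y = 27 * delta
    delta = delta - record(y)
    emit(11)
    handle(40)
    length = size % (size % 2)
    size = size - size[length]
    return items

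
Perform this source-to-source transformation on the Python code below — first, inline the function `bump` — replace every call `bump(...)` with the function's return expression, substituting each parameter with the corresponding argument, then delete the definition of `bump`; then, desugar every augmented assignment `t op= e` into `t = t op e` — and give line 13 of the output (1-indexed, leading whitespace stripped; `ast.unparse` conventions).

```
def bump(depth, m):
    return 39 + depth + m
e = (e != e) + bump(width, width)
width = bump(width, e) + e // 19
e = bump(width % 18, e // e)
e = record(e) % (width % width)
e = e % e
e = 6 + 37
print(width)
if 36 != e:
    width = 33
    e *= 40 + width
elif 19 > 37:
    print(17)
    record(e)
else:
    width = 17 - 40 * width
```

record(e)

Transformed code:
e = (e != e) + (39 + width + width)
width = 39 + width + e + e // 19
e = 39 + width % 18 + e // e
e = record(e) % (width % width)
e = e % e
e = 6 + 37
print(width)
if 36 != e:
    width = 33
    e = e * (40 + width)
elif 19 > 37:
    print(17)
    record(e)
else:
    width = 17 - 40 * width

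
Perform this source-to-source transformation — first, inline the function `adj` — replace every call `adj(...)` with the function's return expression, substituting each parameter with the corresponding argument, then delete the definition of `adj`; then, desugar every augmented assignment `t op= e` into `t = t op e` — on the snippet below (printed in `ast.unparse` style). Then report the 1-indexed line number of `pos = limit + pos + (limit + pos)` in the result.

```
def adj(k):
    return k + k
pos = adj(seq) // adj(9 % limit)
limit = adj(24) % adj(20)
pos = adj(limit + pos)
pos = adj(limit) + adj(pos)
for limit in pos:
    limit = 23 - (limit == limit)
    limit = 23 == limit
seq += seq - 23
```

Transformed code:
pos = (seq + seq) // (9 % limit + 9 % limit)
limit = (24 + 24) % (20 + 20)
pos = limit + pos + (limit + pos)
pos = limit + limit + (pos + pos)
for limit in pos:
    limit = 23 - (limit == limit)
    limit = 23 == limit
seq = seq + (seq - 23)

3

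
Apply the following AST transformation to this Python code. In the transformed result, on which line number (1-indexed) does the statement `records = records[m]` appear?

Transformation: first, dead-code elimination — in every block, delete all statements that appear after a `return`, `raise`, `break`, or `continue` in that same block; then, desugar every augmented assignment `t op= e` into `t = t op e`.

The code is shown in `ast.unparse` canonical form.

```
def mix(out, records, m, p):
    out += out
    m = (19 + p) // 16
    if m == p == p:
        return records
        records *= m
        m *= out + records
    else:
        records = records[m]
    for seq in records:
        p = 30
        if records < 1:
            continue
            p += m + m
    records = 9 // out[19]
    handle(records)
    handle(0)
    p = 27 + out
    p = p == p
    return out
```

7

Transformed code:
def mix(out, records, m, p):
    out = out + out
    m = (19 + p) // 16
    if m == p == p:
        return records
    else:
        records = records[m]
    for seq in records:
        p = 30
        if records < 1:
            continue
    records = 9 // out[19]
    handle(records)
    handle(0)
    p = 27 + out
    p = p == p
    return out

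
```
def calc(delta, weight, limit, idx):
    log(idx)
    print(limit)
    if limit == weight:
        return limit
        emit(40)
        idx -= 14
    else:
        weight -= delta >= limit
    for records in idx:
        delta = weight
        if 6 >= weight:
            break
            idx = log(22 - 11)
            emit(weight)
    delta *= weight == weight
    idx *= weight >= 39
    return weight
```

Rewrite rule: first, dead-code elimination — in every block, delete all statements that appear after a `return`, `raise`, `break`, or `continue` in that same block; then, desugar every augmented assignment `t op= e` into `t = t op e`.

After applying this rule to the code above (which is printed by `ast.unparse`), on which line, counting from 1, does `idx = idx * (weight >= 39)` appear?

Transformed code:
def calc(delta, weight, limit, idx):
    log(idx)
    print(limit)
    if limit == weight:
        return limit
    else:
        weight = weight - (delta >= limit)
    for records in idx:
        delta = weight
        if 6 >= weight:
            break
    delta = delta * (weight == weight)
    idx = idx * (weight >= 39)
    return weight

13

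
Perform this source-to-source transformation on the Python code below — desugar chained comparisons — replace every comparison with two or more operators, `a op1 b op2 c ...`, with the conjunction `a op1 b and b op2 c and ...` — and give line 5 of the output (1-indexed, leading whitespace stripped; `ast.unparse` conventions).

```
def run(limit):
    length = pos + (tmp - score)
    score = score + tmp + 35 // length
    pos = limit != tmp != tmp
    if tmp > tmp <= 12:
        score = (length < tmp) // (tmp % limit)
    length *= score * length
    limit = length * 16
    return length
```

if tmp > tmp and tmp <= 12:

Transformed code:
def run(limit):
    length = pos + (tmp - score)
    score = score + tmp + 35 // length
    pos = limit != tmp and tmp != tmp
    if tmp > tmp and tmp <= 12:
        score = (length < tmp) // (tmp % limit)
    length *= score * length
    limit = length * 16
    return length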